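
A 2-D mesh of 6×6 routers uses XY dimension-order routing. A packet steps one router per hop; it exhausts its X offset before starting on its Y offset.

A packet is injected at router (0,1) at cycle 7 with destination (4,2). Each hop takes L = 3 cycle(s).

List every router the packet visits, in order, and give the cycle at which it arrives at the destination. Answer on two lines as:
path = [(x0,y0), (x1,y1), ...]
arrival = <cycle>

path = [(0,1), (1,1), (2,1), (3,1), (4,1), (4,2)]
arrival = 22

src (0,1)  cyc=7
E→(1,1)  cyc=10
E→(2,1)  cyc=13
E→(3,1)  cyc=16
E→(4,1)  cyc=19
N→(4,2)  cyc=22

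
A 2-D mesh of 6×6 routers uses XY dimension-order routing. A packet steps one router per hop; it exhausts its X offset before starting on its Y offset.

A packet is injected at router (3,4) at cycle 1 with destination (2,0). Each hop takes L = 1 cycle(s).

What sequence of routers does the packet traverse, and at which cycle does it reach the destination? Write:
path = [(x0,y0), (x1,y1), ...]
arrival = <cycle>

[0] x=3 y=4 t=1
[1] x=2 y=4 t=2 →W
[2] x=2 y=3 t=3 →S
[3] x=2 y=2 t=4 →S
[4] x=2 y=1 t=5 →S
[5] x=2 y=0 t=6 →S

path = [(3,4), (2,4), (2,3), (2,2), (2,1), (2,0)]
arrival = 6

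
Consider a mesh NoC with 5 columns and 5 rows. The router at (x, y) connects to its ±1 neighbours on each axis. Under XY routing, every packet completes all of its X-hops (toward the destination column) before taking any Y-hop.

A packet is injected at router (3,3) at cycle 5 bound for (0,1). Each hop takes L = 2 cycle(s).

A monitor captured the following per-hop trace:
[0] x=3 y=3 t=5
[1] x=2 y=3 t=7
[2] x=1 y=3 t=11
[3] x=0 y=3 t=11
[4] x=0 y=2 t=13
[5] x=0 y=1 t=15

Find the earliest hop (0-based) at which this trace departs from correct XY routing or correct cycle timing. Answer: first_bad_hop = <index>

first_bad_hop = 2

[1] (-1,+0) / 2c ⇒ ok
[2] (-1,+0) / 4c ⇒ BAD: Δcyc=4≠L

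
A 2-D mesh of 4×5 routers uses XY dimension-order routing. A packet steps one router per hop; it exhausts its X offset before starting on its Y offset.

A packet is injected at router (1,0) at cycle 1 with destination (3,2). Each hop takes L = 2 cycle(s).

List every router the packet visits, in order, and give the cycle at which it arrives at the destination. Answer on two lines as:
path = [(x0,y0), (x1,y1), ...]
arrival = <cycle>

path = [(1,0), (2,0), (3,0), (3,1), (3,2)]
arrival = 9

src (1,0)  cyc=1
E→(2,0)  cyc=3
E→(3,0)  cyc=5
N→(3,1)  cyc=7
N→(3,2)  cyc=9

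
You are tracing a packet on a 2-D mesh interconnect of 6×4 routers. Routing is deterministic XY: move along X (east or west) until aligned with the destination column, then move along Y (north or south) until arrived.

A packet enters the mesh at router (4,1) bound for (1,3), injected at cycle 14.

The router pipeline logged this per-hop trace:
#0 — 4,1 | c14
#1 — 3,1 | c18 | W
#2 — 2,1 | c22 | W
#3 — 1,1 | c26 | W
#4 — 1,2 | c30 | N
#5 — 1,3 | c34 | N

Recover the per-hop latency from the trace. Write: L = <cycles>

From hop 0 (14) to hop 1 (18): +4 cycles.
Per-hop latency L = Δcyc = 4.

L = 4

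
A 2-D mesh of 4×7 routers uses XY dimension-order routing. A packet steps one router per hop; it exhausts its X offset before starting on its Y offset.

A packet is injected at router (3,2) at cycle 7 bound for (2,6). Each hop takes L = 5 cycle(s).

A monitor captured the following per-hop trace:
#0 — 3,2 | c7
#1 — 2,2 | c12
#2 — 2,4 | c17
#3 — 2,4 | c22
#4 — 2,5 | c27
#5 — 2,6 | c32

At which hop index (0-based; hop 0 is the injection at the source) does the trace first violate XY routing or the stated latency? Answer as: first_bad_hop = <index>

[1] (-1,+0) / 5c ⇒ ok
[2] (+0,+2) / 5c ⇒ BAD: non-unit step

first_bad_hop = 2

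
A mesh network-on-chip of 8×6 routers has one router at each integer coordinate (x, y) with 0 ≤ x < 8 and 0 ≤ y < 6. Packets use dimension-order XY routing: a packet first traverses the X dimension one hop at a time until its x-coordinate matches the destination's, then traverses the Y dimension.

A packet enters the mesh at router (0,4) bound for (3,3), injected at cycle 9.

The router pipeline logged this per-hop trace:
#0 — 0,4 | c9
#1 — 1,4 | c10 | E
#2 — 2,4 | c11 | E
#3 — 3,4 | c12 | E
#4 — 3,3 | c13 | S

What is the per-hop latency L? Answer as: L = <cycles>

L = 1

cyc[1] − cyc[0] = 10 − 9 = 1.
Each hop adds L, hence L = 1.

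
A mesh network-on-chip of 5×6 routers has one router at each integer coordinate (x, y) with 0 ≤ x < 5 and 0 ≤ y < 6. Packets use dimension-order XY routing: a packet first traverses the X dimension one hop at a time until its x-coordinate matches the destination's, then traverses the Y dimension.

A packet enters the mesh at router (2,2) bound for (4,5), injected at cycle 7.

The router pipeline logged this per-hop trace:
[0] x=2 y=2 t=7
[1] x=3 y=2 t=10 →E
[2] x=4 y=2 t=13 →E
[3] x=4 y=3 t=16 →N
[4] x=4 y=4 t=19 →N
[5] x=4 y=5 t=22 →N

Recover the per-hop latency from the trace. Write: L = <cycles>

L = 3

cyc[1] − cyc[0] = 10 − 7 = 3.
One hop costs L cycles, so L = 3.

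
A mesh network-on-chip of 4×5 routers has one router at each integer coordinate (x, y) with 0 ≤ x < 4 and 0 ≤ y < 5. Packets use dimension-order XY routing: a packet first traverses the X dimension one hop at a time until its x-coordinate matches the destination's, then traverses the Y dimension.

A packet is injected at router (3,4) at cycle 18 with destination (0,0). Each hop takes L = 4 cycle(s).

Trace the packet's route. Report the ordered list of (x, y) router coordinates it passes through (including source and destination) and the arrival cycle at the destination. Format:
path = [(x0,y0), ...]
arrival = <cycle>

src (3,4)  cyc=18
W→(2,4)  cyc=22
W→(1,4)  cyc=26
W→(0,4)  cyc=30
S→(0,3)  cyc=34
S→(0,2)  cyc=38
S→(0,1)  cyc=42
S→(0,0)  cyc=46

path = [(3,4), (2,4), (1,4), (0,4), (0,3), (0,2), (0,1), (0,0)]
arrival = 46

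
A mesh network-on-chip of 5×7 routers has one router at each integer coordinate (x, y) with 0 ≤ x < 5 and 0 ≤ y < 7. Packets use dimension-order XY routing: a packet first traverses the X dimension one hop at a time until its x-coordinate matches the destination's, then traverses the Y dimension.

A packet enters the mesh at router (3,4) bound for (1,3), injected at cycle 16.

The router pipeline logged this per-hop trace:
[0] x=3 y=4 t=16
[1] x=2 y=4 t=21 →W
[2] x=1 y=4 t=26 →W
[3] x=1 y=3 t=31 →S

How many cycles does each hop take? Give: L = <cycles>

From hop 0 (16) to hop 1 (21): +5 cycles.
That increment is L by definition: L = 5.

L = 5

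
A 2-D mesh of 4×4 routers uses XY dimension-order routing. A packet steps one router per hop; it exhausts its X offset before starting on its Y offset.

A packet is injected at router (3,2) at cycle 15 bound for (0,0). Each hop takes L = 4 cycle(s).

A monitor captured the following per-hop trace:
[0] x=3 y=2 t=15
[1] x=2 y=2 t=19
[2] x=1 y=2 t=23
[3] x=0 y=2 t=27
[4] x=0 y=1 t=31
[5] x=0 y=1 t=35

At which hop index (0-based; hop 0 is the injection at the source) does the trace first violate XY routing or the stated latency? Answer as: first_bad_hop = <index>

first_bad_hop = 5

check 1→ d=(-1,0) cyc+4: ok
check 2→ d=(-1,0) cyc+4: ok
check 3→ d=(-1,0) cyc+4: ok
check 4→ d=(0,-1) cyc+4: ok
check 5→ d=(0,0) cyc+4: BAD: non-unit step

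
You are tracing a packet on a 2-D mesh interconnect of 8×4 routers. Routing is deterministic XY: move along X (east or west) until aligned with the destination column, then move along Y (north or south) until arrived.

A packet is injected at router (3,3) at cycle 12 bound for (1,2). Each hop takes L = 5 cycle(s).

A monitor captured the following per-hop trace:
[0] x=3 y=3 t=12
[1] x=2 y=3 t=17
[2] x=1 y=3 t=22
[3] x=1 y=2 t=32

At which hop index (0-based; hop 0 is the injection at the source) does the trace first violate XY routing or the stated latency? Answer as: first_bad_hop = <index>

  1: Δx=-1 Δy=+0 Δt=5 [ok]
  2: Δx=-1 Δy=+0 Δt=5 [ok]
  3: Δx=+0 Δy=-1 Δt=10 [BAD: Δcyc=10≠L]

first_bad_hop = 3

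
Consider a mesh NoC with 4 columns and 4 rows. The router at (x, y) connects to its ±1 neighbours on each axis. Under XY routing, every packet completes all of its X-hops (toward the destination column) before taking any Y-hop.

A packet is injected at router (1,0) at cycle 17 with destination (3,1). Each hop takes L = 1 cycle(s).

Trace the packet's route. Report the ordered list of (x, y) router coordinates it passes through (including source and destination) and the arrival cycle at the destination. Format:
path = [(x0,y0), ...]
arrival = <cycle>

path = [(1,0), (2,0), (3,0), (3,1)]
arrival = 20

[0] x=1 y=0 t=17
[1] x=2 y=0 t=18 →E
[2] x=3 y=0 t=19 →E
[3] x=3 y=1 t=20 →N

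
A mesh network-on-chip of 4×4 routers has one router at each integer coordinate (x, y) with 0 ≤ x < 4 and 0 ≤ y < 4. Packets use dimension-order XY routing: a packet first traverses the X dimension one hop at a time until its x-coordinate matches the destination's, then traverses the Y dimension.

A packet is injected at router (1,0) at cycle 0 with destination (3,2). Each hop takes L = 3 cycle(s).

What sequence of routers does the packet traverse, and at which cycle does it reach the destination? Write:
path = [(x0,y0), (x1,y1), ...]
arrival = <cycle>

hop 0: (1,0) @ cyc 0
hop 1: (2,0) @ cyc 3  [E]
hop 2: (3,0) @ cyc 6  [E]
hop 3: (3,1) @ cyc 9  [N]
hop 4: (3,2) @ cyc 12  [N]

path = [(1,0), (2,0), (3,0), (3,1), (3,2)]
arrival = 12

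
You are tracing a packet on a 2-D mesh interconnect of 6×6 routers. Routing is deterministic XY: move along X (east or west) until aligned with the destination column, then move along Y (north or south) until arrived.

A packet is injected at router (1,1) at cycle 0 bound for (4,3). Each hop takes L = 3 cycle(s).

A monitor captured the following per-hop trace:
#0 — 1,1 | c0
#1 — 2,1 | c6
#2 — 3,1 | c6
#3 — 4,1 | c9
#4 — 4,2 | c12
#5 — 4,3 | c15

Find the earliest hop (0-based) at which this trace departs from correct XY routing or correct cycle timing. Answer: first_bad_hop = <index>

  1: Δx=+1 Δy=+0 Δt=6 [BAD: Δcyc=6≠L]

first_bad_hop = 1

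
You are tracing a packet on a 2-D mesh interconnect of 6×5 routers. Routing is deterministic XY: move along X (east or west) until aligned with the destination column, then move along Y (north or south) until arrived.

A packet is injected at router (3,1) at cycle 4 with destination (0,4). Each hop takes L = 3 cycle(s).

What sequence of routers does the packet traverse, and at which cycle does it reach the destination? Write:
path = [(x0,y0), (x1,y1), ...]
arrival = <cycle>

path = [(3,1), (2,1), (1,1), (0,1), (0,2), (0,3), (0,4)]
arrival = 22

src (3,1)  cyc=4
W→(2,1)  cyc=7
W→(1,1)  cyc=10
W→(0,1)  cyc=13
N→(0,2)  cyc=16
N→(0,3)  cyc=19
N→(0,4)  cyc=22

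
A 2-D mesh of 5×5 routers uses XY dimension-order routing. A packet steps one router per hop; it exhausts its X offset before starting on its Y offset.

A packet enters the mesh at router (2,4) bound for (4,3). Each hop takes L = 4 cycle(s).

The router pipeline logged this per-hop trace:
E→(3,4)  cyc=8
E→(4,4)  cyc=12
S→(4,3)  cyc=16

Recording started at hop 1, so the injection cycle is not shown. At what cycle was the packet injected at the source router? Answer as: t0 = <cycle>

t0 = 4

Hop 1 reached at cycle 8; hop k is at t0 + k·L.
t0 = cyc[1] − L = 8 − 4 = 4.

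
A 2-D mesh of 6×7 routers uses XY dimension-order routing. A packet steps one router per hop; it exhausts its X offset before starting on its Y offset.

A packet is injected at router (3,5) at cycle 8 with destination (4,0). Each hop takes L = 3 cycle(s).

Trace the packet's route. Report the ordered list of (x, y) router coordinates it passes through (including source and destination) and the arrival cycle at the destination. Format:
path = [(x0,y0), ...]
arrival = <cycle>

src (3,5)  cyc=8
E→(4,5)  cyc=11
S→(4,4)  cyc=14
S→(4,3)  cyc=17
S→(4,2)  cyc=20
S→(4,1)  cyc=23
S→(4,0)  cyc=26

path = [(3,5), (4,5), (4,4), (4,3), (4,2), (4,1), (4,0)]
arrival = 26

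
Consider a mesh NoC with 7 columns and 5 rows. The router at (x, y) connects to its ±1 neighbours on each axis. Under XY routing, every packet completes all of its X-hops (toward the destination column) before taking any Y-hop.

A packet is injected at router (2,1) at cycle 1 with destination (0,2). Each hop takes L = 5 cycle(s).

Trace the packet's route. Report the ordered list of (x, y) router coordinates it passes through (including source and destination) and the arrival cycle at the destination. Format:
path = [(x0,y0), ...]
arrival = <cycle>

path = [(2,1), (1,1), (0,1), (0,2)]
arrival = 16

src (2,1)  cyc=1
W→(1,1)  cyc=6
W→(0,1)  cyc=11
N→(0,2)  cyc=16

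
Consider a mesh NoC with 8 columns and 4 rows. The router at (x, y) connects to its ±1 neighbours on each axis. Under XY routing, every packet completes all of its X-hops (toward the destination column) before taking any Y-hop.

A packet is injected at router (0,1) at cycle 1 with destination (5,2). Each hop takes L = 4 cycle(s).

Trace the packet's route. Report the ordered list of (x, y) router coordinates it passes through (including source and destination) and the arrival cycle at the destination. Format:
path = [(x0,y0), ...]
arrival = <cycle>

path = [(0,1), (1,1), (2,1), (3,1), (4,1), (5,1), (5,2)]
arrival = 25

src (0,1)  cyc=1
E→(1,1)  cyc=5
E→(2,1)  cyc=9
E→(3,1)  cyc=13
E→(4,1)  cyc=17
E→(5,1)  cyc=21
N→(5,2)  cyc=25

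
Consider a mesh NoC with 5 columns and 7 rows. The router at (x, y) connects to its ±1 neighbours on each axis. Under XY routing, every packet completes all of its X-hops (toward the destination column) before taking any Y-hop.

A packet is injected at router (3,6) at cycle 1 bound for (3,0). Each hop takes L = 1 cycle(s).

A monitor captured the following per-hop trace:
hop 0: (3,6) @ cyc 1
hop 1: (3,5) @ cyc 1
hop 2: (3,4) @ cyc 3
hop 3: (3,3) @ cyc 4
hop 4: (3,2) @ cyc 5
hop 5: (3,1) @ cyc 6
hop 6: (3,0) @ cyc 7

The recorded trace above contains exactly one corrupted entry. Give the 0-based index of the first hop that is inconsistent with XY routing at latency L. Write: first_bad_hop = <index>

first_bad_hop = 1

hop 1: step (+0,-1), +0 cyc — BAD: Δcyc=0≠L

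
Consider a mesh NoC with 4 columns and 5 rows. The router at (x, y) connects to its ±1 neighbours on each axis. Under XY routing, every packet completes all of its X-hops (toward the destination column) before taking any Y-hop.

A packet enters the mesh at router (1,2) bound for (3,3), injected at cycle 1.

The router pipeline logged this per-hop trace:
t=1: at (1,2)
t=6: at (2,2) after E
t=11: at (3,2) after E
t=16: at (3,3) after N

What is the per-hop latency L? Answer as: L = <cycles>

From hop 0 (1) to hop 1 (6): +5 cycles.
Per-hop latency L = Δcyc = 5.

L = 5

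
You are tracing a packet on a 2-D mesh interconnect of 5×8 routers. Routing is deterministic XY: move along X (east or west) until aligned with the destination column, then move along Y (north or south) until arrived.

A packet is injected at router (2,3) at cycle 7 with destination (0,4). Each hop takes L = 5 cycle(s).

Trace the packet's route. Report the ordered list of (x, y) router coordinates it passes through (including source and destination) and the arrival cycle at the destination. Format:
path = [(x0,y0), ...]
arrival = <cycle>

t=7: at (2,3)
t=12: at (1,3) after W
t=17: at (0,3) after W
t=22: at (0,4) after N

path = [(2,3), (1,3), (0,3), (0,4)]
arrival = 22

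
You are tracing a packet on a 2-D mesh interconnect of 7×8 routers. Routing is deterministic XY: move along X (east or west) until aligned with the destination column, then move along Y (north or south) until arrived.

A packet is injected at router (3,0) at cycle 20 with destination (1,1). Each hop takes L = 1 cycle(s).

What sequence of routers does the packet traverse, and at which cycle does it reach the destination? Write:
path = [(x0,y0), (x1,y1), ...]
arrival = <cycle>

path = [(3,0), (2,0), (1,0), (1,1)]
arrival = 23

src (3,0)  cyc=20
W→(2,0)  cyc=21
W→(1,0)  cyc=22
N→(1,1)  cyc=23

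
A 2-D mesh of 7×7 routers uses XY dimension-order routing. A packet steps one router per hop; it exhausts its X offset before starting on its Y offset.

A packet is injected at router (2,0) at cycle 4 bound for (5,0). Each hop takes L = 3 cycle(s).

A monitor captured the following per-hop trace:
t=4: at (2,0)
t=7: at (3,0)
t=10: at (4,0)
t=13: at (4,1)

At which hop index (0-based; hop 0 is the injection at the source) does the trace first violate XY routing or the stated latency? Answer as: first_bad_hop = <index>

first_bad_hop = 3

  1: Δx=+1 Δy=+0 Δt=3 [ok]
  2: Δx=+1 Δy=+0 Δt=3 [ok]
  3: Δx=+0 Δy=+1 Δt=3 [BAD: Y-move but x=4≠5]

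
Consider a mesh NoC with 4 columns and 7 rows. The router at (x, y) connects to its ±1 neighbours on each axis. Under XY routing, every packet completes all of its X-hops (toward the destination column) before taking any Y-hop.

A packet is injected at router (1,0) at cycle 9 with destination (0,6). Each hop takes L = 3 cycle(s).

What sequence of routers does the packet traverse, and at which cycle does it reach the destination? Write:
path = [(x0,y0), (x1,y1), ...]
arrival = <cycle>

hop 0: (1,0) @ cyc 9
hop 1: (0,0) @ cyc 12  [W]
hop 2: (0,1) @ cyc 15  [N]
hop 3: (0,2) @ cyc 18  [N]
hop 4: (0,3) @ cyc 21  [N]
hop 5: (0,4) @ cyc 24  [N]
hop 6: (0,5) @ cyc 27  [N]
hop 7: (0,6) @ cyc 30  [N]

path = [(1,0), (0,0), (0,1), (0,2), (0,3), (0,4), (0,5), (0,6)]
arrival = 30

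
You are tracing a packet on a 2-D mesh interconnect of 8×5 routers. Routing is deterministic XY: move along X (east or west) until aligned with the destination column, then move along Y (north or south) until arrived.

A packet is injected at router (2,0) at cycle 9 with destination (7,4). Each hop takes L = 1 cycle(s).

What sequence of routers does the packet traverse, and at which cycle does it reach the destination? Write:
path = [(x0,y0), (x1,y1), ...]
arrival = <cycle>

path = [(2,0), (3,0), (4,0), (5,0), (6,0), (7,0), (7,1), (7,2), (7,3), (7,4)]
arrival = 18

hop 0: (2,0) @ cyc 9
hop 1: (3,0) @ cyc 10  [E]
hop 2: (4,0) @ cyc 11  [E]
hop 3: (5,0) @ cyc 12  [E]
hop 4: (6,0) @ cyc 13  [E]
hop 5: (7,0) @ cyc 14  [E]
hop 6: (7,1) @ cyc 15  [N]
hop 7: (7,2) @ cyc 16  [N]
hop 8: (7,3) @ cyc 17  [N]
hop 9: (7,4) @ cyc 18  [N]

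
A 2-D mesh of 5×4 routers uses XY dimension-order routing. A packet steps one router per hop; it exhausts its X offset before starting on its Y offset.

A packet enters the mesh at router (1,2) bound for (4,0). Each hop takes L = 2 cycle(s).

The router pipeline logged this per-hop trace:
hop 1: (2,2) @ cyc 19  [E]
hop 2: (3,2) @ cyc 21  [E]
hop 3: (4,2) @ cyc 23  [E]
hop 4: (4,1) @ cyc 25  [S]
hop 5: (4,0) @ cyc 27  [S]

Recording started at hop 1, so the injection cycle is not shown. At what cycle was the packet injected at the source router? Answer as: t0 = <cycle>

t0 = 17

Hop 1 reached at cycle 19; hop k is at t0 + k·L.
t0 = cyc[1] − L = 19 − 2 = 17.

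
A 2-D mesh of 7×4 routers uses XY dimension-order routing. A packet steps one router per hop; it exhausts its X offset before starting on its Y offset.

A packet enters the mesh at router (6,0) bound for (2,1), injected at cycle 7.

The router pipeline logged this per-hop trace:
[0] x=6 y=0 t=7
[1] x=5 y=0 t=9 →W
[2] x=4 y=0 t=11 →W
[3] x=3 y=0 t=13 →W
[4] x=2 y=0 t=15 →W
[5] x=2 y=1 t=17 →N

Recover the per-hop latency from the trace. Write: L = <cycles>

L = 2

Between hops 0 and 1 the cycle counter advances 9 − 7 = 2.
That increment is L by definition: L = 2.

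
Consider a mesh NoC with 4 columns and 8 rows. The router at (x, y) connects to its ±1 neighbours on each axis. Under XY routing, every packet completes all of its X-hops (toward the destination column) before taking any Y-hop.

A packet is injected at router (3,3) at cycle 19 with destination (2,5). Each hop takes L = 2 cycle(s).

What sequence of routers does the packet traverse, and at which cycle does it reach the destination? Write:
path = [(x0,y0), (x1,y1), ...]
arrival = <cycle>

path = [(3,3), (2,3), (2,4), (2,5)]
arrival = 25

#0 — 3,3 | c19
#1 — 2,3 | c21 | W
#2 — 2,4 | c23 | N
#3 — 2,5 | c25 | N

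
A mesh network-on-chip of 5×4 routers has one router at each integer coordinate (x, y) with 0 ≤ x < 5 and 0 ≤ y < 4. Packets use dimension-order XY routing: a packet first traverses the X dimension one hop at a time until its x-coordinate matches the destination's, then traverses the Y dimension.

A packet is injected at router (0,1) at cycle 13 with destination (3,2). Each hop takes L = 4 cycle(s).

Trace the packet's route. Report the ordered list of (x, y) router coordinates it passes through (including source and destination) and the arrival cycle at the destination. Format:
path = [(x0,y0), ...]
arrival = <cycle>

path = [(0,1), (1,1), (2,1), (3,1), (3,2)]
arrival = 29

t=13: at (0,1)
t=17: at (1,1) after E
t=21: at (2,1) after E
t=25: at (3,1) after E
t=29: at (3,2) after N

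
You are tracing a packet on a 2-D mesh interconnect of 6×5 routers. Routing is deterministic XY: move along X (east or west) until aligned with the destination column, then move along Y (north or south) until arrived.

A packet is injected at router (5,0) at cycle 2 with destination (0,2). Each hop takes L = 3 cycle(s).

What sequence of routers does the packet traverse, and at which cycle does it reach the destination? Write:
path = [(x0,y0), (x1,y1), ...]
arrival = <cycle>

t=2: at (5,0)
t=5: at (4,0) after W
t=8: at (3,0) after W
t=11: at (2,0) after W
t=14: at (1,0) after W
t=17: at (0,0) after W
t=20: at (0,1) after N
t=23: at (0,2) after N

path = [(5,0), (4,0), (3,0), (2,0), (1,0), (0,0), (0,1), (0,2)]
arrival = 23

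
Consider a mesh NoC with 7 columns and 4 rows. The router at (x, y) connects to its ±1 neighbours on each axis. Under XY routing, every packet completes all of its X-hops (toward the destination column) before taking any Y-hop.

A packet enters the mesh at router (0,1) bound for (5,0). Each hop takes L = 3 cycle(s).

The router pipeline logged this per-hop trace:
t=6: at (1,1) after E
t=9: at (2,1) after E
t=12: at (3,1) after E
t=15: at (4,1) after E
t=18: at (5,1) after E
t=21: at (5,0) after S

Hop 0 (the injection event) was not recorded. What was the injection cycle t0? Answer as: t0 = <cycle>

Hop 1 reached at cycle 6; hop k is at t0 + k·L.
t0 = cyc[1] − L = 6 − 3 = 3.

t0 = 3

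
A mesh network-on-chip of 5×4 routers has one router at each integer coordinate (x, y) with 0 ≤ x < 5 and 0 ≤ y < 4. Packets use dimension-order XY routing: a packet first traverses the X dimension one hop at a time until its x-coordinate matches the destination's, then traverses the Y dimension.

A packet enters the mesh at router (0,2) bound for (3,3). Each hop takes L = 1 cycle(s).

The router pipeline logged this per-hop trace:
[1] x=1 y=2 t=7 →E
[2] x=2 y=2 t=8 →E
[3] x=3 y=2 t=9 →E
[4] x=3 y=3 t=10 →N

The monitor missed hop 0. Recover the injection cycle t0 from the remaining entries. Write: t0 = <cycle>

The first recorded entry is hop 1 at cycle 7.
So t0 = 7 − 1·1 = 6.

t0 = 6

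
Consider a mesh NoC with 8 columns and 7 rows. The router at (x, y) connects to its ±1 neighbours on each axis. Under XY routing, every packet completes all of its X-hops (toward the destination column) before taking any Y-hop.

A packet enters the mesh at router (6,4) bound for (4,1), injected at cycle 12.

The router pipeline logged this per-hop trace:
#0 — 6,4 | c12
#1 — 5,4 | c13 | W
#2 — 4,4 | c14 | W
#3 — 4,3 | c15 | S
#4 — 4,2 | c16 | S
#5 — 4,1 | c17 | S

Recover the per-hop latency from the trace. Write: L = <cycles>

L = 1

cyc[1] − cyc[0] = 13 − 12 = 1.
One hop costs L cycles, so L = 1.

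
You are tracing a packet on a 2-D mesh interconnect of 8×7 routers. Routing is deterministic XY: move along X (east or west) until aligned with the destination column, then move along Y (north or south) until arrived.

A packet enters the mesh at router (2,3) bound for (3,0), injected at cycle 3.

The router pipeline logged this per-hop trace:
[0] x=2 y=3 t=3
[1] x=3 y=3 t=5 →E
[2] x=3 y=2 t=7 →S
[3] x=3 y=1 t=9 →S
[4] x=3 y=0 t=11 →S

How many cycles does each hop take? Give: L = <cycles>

L = 2

From hop 0 (3) to hop 1 (5): +2 cycles.
Each hop adds L, hence L = 2.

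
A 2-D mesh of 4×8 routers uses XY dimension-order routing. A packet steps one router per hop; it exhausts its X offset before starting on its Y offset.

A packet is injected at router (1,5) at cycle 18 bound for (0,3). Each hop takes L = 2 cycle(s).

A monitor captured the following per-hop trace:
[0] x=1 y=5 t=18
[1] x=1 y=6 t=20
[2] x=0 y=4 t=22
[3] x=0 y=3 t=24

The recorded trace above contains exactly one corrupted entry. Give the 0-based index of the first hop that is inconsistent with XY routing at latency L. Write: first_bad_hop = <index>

  1: Δx=+0 Δy=+1 Δt=2 [BAD: Y-move but x=1≠0]

first_bad_hop = 1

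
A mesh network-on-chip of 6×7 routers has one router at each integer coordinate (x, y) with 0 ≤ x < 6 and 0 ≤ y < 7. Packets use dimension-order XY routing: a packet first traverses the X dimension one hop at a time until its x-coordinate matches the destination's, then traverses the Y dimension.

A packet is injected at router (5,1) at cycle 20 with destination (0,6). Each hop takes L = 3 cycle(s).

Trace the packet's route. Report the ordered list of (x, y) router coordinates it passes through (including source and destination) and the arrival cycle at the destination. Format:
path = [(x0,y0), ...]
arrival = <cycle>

t=20: at (5,1)
t=23: at (4,1) after W
t=26: at (3,1) after W
t=29: at (2,1) after W
t=32: at (1,1) after W
t=35: at (0,1) after W
t=38: at (0,2) after N
t=41: at (0,3) after N
t=44: at (0,4) after N
t=47: at (0,5) after N
t=50: at (0,6) after N

path = [(5,1), (4,1), (3,1), (2,1), (1,1), (0,1), (0,2), (0,3), (0,4), (0,5), (0,6)]
arrival = 50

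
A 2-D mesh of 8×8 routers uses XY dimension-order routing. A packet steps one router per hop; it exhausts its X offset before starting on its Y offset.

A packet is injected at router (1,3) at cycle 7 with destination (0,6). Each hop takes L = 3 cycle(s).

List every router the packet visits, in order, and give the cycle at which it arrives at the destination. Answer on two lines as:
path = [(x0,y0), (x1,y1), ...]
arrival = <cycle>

#0 — 1,3 | c7
#1 — 0,3 | c10 | W
#2 — 0,4 | c13 | N
#3 — 0,5 | c16 | N
#4 — 0,6 | c19 | N

path = [(1,3), (0,3), (0,4), (0,5), (0,6)]
arrival = 19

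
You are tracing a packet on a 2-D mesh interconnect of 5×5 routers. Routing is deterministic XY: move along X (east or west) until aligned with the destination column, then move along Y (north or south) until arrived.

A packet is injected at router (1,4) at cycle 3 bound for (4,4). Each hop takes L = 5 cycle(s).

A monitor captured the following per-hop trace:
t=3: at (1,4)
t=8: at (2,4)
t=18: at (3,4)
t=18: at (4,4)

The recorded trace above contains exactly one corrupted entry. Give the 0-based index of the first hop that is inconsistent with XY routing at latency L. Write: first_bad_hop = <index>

check 1→ d=(1,0) cyc+5: ok
check 2→ d=(1,0) cyc+10: BAD: Δcyc=10≠L

first_bad_hop = 2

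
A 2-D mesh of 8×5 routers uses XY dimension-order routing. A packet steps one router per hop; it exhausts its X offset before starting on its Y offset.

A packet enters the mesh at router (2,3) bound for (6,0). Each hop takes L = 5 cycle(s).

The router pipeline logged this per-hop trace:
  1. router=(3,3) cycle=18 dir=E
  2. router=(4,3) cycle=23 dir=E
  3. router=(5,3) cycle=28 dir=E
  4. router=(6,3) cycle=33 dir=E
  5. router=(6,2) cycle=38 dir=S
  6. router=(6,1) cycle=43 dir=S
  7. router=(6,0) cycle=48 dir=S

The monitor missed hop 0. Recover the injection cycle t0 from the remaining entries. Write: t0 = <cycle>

The first recorded entry is hop 1 at cycle 18.
t0 = cyc[1] − L = 18 − 5 = 13.

t0 = 13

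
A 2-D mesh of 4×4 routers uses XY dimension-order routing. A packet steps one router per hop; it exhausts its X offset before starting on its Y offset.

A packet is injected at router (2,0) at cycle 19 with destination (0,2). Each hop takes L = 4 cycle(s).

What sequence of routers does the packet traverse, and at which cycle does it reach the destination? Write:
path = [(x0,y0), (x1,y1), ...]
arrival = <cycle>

  0. router=(2,0) cycle=19 (inject)
  1. router=(1,0) cycle=23 dir=W
  2. router=(0,0) cycle=27 dir=W
  3. router=(0,1) cycle=31 dir=N
  4. router=(0,2) cycle=35 dir=N

path = [(2,0), (1,0), (0,0), (0,1), (0,2)]
arrival = 35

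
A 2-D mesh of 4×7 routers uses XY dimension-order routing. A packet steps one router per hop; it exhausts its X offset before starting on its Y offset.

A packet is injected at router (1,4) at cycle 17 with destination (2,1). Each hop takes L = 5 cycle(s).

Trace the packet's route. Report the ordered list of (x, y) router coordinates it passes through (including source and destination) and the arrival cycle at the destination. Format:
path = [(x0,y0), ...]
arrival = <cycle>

  0. router=(1,4) cycle=17 (inject)
  1. router=(2,4) cycle=22 dir=E
  2. router=(2,3) cycle=27 dir=S
  3. router=(2,2) cycle=32 dir=S
  4. router=(2,1) cycle=37 dir=S

path = [(1,4), (2,4), (2,3), (2,2), (2,1)]
arrival = 37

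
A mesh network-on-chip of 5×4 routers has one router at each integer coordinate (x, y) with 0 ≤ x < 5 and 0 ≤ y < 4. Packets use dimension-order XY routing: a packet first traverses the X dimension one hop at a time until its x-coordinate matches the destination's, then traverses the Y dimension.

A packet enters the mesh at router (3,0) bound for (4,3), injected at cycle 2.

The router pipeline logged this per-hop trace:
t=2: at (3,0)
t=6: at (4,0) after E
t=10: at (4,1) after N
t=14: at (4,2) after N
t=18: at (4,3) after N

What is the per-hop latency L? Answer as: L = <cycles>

L = 4

From hop 0 (2) to hop 1 (6): +4 cycles.
One hop costs L cycles, so L = 4.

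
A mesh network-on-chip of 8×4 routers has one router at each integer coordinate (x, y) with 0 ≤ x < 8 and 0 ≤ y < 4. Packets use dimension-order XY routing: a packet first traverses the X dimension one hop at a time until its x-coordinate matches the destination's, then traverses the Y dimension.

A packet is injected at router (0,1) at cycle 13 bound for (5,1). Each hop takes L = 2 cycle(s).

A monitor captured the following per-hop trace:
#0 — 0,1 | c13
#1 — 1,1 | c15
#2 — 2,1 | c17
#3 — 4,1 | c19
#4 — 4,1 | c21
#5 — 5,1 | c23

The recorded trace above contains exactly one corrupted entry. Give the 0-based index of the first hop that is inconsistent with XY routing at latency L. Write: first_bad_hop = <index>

first_bad_hop = 3

check 1→ d=(1,0) cyc+2: ok
check 2→ d=(1,0) cyc+2: ok
check 3→ d=(2,0) cyc+2: BAD: non-unit step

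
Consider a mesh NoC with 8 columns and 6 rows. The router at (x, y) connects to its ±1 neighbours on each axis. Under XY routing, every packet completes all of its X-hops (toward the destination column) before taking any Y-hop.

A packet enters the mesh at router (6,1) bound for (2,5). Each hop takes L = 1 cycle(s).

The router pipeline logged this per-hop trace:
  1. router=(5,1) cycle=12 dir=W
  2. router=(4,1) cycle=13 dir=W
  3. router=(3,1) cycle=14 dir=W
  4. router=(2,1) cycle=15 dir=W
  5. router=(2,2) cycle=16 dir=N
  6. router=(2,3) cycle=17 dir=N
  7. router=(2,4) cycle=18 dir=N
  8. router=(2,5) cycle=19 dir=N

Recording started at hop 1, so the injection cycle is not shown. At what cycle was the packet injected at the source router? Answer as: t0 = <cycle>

At hop 1 the cycle is 12; in general cyc_k = t0 + kL.
Subtract one hop: t0 = 12 − 1 = 11.

t0 = 11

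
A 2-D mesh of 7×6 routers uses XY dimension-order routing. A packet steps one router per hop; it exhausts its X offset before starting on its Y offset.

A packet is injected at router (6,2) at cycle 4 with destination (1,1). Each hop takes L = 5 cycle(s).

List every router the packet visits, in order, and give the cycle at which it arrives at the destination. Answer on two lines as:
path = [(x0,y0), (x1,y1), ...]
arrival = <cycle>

  0. router=(6,2) cycle=4 (inject)
  1. router=(5,2) cycle=9 dir=W
  2. router=(4,2) cycle=14 dir=W
  3. router=(3,2) cycle=19 dir=W
  4. router=(2,2) cycle=24 dir=W
  5. router=(1,2) cycle=29 dir=W
  6. router=(1,1) cycle=34 dir=S

path = [(6,2), (5,2), (4,2), (3,2), (2,2), (1,2), (1,1)]
arrival = 34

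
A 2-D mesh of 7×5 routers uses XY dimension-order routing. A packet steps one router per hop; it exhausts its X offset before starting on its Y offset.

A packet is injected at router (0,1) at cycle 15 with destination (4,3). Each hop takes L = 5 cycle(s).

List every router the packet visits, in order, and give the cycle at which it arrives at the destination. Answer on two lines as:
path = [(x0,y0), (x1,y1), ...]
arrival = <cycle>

t=15: at (0,1)
t=20: at (1,1) after E
t=25: at (2,1) after E
t=30: at (3,1) after E
t=35: at (4,1) after E
t=40: at (4,2) after N
t=45: at (4,3) after N

path = [(0,1), (1,1), (2,1), (3,1), (4,1), (4,2), (4,3)]
arrival = 45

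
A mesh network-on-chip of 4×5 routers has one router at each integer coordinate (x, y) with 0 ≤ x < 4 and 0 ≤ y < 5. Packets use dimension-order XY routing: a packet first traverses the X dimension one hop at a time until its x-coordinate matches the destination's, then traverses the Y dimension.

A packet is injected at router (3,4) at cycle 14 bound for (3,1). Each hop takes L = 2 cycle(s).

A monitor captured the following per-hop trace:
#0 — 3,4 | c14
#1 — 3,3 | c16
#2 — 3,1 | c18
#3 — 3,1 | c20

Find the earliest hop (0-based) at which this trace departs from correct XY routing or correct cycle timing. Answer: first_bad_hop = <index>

first_bad_hop = 2

  1: Δx=+0 Δy=-1 Δt=2 [ok]
  2: Δx=+0 Δy=-2 Δt=2 [BAD: non-unit step]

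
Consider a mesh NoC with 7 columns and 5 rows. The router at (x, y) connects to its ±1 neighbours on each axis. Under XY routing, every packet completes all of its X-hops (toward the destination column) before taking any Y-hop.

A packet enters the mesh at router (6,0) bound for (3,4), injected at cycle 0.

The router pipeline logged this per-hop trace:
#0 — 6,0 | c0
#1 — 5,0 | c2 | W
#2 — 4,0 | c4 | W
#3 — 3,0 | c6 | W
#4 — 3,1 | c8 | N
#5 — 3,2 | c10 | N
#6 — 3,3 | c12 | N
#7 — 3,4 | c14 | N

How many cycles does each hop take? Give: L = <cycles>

L = 2

cyc[1] − cyc[0] = 2 − 0 = 2.
One hop costs L cycles, so L = 2.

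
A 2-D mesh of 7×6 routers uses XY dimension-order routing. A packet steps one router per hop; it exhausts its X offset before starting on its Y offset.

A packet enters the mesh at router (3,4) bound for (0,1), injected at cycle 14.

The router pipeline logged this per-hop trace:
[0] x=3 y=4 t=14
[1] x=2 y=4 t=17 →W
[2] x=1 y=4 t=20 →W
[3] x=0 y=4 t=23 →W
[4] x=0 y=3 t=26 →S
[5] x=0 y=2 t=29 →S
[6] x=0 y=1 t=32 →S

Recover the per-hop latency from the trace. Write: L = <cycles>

L = 3

cyc[1] − cyc[0] = 17 − 14 = 3.
Each hop adds L, hence L = 3.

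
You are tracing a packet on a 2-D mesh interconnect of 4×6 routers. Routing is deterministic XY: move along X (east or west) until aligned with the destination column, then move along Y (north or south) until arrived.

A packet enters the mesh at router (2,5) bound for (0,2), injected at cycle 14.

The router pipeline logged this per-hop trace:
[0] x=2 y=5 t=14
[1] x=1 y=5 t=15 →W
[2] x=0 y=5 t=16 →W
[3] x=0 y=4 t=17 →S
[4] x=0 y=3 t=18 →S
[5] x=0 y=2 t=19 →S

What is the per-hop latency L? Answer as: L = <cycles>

Between hops 0 and 1 the cycle counter advances 15 − 14 = 1.
One hop costs L cycles, so L = 1.

L = 1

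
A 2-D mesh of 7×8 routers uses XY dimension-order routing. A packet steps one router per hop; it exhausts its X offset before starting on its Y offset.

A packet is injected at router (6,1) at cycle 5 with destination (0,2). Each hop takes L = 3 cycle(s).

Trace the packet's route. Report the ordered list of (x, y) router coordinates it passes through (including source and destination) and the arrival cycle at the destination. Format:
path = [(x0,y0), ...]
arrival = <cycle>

path = [(6,1), (5,1), (4,1), (3,1), (2,1), (1,1), (0,1), (0,2)]
arrival = 26

[0] x=6 y=1 t=5
[1] x=5 y=1 t=8 →W
[2] x=4 y=1 t=11 →W
[3] x=3 y=1 t=14 →W
[4] x=2 y=1 t=17 →W
[5] x=1 y=1 t=20 →W
[6] x=0 y=1 t=23 →W
[7] x=0 y=2 t=26 →N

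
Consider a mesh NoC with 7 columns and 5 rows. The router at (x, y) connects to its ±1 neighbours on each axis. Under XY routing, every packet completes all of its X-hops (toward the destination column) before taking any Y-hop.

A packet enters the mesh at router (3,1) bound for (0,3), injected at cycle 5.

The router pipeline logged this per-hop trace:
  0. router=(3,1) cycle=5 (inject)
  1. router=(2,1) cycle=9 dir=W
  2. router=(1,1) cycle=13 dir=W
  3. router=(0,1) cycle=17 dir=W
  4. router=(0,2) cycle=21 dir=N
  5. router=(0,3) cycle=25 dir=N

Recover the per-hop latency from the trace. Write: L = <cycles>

L = 4

From hop 0 (5) to hop 1 (9): +4 cycles.
Each hop adds L, hence L = 4.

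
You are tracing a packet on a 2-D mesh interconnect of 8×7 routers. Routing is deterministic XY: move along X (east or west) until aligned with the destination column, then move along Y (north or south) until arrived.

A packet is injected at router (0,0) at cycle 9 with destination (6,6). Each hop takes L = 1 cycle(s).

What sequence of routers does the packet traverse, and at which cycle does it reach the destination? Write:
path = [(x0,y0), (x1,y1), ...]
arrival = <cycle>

path = [(0,0), (1,0), (2,0), (3,0), (4,0), (5,0), (6,0), (6,1), (6,2), (6,3), (6,4), (6,5), (6,6)]
arrival = 21

hop 0: (0,0) @ cyc 9
hop 1: (1,0) @ cyc 10  [E]
hop 2: (2,0) @ cyc 11  [E]
hop 3: (3,0) @ cyc 12  [E]
hop 4: (4,0) @ cyc 13  [E]
hop 5: (5,0) @ cyc 14  [E]
hop 6: (6,0) @ cyc 15  [E]
hop 7: (6,1) @ cyc 16  [N]
hop 8: (6,2) @ cyc 17  [N]
hop 9: (6,3) @ cyc 18  [N]
hop 10: (6,4) @ cyc 19  [N]
hop 11: (6,5) @ cyc 20  [N]
hop 12: (6,6) @ cyc 21  [N]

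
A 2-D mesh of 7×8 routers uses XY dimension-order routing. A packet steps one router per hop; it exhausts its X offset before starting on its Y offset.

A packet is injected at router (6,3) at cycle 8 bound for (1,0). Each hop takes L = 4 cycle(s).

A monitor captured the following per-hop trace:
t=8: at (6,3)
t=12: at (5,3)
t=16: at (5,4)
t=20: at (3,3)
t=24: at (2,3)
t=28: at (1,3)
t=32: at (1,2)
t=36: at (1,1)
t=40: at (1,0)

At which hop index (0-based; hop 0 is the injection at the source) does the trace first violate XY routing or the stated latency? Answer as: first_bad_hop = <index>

hop 1: step (-1,+0), +4 cyc — ok
hop 2: step (+0,+1), +4 cyc — BAD: Y-move but x=5≠1

first_bad_hop = 2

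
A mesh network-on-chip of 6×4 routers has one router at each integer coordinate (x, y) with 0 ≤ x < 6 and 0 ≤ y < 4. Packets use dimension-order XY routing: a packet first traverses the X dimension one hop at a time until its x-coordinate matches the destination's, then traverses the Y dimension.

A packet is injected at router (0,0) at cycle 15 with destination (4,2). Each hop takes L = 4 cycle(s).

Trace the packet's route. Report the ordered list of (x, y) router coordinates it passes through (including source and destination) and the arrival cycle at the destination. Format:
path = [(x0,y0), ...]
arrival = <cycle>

  0. router=(0,0) cycle=15 (inject)
  1. router=(1,0) cycle=19 dir=E
  2. router=(2,0) cycle=23 dir=E
  3. router=(3,0) cycle=27 dir=E
  4. router=(4,0) cycle=31 dir=E
  5. router=(4,1) cycle=35 dir=N
  6. router=(4,2) cycle=39 dir=N

path = [(0,0), (1,0), (2,0), (3,0), (4,0), (4,1), (4,2)]
arrival = 39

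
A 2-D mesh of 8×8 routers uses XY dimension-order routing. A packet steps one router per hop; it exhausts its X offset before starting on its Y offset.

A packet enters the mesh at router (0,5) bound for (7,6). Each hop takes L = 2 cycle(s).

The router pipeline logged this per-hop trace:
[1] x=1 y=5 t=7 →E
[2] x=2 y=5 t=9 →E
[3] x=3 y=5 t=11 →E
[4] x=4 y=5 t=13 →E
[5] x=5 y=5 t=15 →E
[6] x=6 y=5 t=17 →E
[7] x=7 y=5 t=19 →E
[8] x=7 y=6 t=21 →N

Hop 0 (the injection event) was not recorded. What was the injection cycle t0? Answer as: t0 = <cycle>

t0 = 5

At hop 1 the cycle is 7; in general cyc_k = t0 + kL.
t0 = cyc[1] − L = 7 − 2 = 5.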